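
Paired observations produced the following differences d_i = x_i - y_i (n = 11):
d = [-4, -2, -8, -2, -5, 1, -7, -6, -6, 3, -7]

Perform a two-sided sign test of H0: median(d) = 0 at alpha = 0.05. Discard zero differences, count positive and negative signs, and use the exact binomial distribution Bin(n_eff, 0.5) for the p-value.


Step 1: Discard zero differences. Original n = 11; n_eff = number of nonzero differences = 11.
Nonzero differences (with sign): -4, -2, -8, -2, -5, +1, -7, -6, -6, +3, -7
Step 2: Count signs: positive = 2, negative = 9.
Step 3: Under H0: P(positive) = 0.5, so the number of positives S ~ Bin(11, 0.5).
Step 4: Two-sided exact p-value = sum of Bin(11,0.5) probabilities at or below the observed probability = 0.065430.
Step 5: alpha = 0.05. fail to reject H0.

n_eff = 11, pos = 2, neg = 9, p = 0.065430, fail to reject H0.


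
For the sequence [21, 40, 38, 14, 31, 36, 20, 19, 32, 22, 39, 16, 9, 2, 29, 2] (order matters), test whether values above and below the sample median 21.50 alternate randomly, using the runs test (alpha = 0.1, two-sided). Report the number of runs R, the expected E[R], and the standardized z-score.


Step 1: Compute median = 21.50; label A = above, B = below.
Labels in order: BAABAABBAAABBBAB  (n_A = 8, n_B = 8)
Step 2: Count runs R = 9.
Step 3: Under H0 (random ordering), E[R] = 2*n_A*n_B/(n_A+n_B) + 1 = 2*8*8/16 + 1 = 9.0000.
        Var[R] = 2*n_A*n_B*(2*n_A*n_B - n_A - n_B) / ((n_A+n_B)^2 * (n_A+n_B-1)) = 14336/3840 = 3.7333.
        SD[R] = 1.9322.
Step 4: R = E[R], so z = 0 with no continuity correction.
Step 5: Two-sided p-value via normal approximation = 2*(1 - Phi(|z|)) = 1.000000.
Step 6: alpha = 0.1. fail to reject H0.

R = 9, z = 0.0000, p = 1.000000, fail to reject H0.


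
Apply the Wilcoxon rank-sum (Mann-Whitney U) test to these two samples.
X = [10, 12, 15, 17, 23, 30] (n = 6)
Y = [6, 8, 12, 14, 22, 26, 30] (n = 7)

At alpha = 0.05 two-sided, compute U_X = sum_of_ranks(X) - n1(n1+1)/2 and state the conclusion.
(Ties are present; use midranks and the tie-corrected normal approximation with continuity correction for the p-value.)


Step 1: Combine and sort all 13 observations; assign midranks.
sorted (value, group): (6,Y), (8,Y), (10,X), (12,X), (12,Y), (14,Y), (15,X), (17,X), (22,Y), (23,X), (26,Y), (30,X), (30,Y)
ranks: 6->1, 8->2, 10->3, 12->4.5, 12->4.5, 14->6, 15->7, 17->8, 22->9, 23->10, 26->11, 30->12.5, 30->12.5
Step 2: Rank sum for X: R1 = 3 + 4.5 + 7 + 8 + 10 + 12.5 = 45.
Step 3: U_X = R1 - n1(n1+1)/2 = 45 - 6*7/2 = 45 - 21 = 24.
       U_Y = n1*n2 - U_X = 42 - 24 = 18.
Step 4: Ties are present, so use the tie-corrected normal approximation (with continuity correction) for the p-value.
Step 5: p-value = 0.720247; compare to alpha = 0.05. fail to reject H0.

U_X = 24, p = 0.720247, fail to reject H0 at alpha = 0.05.


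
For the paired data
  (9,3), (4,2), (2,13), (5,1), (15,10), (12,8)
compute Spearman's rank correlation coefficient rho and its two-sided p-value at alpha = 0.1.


Step 1: Rank x and y separately (midranks; no ties here).
rank(x): 9->4, 4->2, 2->1, 5->3, 15->6, 12->5
rank(y): 3->3, 2->2, 13->6, 1->1, 10->5, 8->4
Step 2: d_i = R_x(i) - R_y(i); compute d_i^2.
  (4-3)^2=1, (2-2)^2=0, (1-6)^2=25, (3-1)^2=4, (6-5)^2=1, (5-4)^2=1
sum(d^2) = 32.
Step 3: rho = 1 - 6*32 / (6*(6^2 - 1)) = 1 - 192/210 = 0.085714.
Step 4: Under H0, t = rho * sqrt((n-2)/(1-rho^2)) = 0.1721 ~ t(4).
Step 5: Two-sided p-value from the t-distribution with 4 df = 0.871743.
Step 6: alpha = 0.1. fail to reject H0.

rho = 0.0857, p = 0.871743, fail to reject H0 at alpha = 0.1.


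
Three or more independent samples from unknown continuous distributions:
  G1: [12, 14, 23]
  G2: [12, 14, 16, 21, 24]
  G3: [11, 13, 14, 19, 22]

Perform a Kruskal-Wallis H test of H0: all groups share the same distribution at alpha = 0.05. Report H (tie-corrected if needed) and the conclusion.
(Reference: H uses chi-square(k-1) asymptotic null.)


Step 1: Combine all N = 13 observations and assign midranks.
sorted (value, group, rank): (11,G3,1), (12,G1,2.5), (12,G2,2.5), (13,G3,4), (14,G1,6), (14,G2,6), (14,G3,6), (16,G2,8), (19,G3,9), (21,G2,10), (22,G3,11), (23,G1,12), (24,G2,13)
Step 2: Sum ranks within each group.
R_1 = 20.5 (n_1 = 3)
R_2 = 39.5 (n_2 = 5)
R_3 = 31 (n_3 = 5)
Step 3: H = 12/(N(N+1)) * sum(R_i^2/n_i) - 3(N+1)
     = 12/(13*14) * (20.5^2/3 + 39.5^2/5 + 31^2/5) - 3*14
     = 0.065934 * 644.333 - 42
     = 0.483516.
Step 4: Ties present; correction factor C = 1 - 30/(13^3 - 13) = 0.986264. Corrected H = 0.483516 / 0.986264 = 0.490251.
Step 5: Under H0, H ~ chi^2(2); p-value = 0.782606.
Step 6: alpha = 0.05. fail to reject H0.

H = 0.4903, df = 2, p = 0.782606, fail to reject H0.


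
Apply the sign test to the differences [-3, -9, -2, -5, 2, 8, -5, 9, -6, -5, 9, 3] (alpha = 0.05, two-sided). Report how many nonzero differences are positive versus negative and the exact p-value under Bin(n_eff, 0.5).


Step 1: Discard zero differences. Original n = 12; n_eff = number of nonzero differences = 12.
Nonzero differences (with sign): -3, -9, -2, -5, +2, +8, -5, +9, -6, -5, +9, +3
Step 2: Count signs: positive = 5, negative = 7.
Step 3: Under H0: P(positive) = 0.5, so the number of positives S ~ Bin(12, 0.5).
Step 4: Two-sided exact p-value = sum of Bin(12,0.5) probabilities at or below the observed probability = 0.774414.
Step 5: alpha = 0.05. fail to reject H0.

n_eff = 12, pos = 5, neg = 7, p = 0.774414, fail to reject H0.


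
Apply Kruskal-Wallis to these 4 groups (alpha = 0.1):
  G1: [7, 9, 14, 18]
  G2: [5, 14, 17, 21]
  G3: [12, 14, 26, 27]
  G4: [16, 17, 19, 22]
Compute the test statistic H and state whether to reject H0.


Step 1: Combine all N = 16 observations and assign midranks.
sorted (value, group, rank): (5,G2,1), (7,G1,2), (9,G1,3), (12,G3,4), (14,G1,6), (14,G2,6), (14,G3,6), (16,G4,8), (17,G2,9.5), (17,G4,9.5), (18,G1,11), (19,G4,12), (21,G2,13), (22,G4,14), (26,G3,15), (27,G3,16)
Step 2: Sum ranks within each group.
R_1 = 22 (n_1 = 4)
R_2 = 29.5 (n_2 = 4)
R_3 = 41 (n_3 = 4)
R_4 = 43.5 (n_4 = 4)
Step 3: H = 12/(N(N+1)) * sum(R_i^2/n_i) - 3(N+1)
     = 12/(16*17) * (22^2/4 + 29.5^2/4 + 41^2/4 + 43.5^2/4) - 3*17
     = 0.044118 * 1231.88 - 51
     = 3.347426.
Step 4: Ties present; correction factor C = 1 - 30/(16^3 - 16) = 0.992647. Corrected H = 3.347426 / 0.992647 = 3.372222.
Step 5: Under H0, H ~ chi^2(3); p-value = 0.337716.
Step 6: alpha = 0.1. fail to reject H0.

H = 3.3722, df = 3, p = 0.337716, fail to reject H0.


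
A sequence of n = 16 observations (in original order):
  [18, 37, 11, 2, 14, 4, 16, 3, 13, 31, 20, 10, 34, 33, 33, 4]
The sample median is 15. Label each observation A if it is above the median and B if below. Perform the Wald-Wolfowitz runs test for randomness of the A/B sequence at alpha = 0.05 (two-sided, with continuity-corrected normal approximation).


Step 1: Compute median = 15; label A = above, B = below.
Labels in order: AABBBBABBAABAAAB  (n_A = 8, n_B = 8)
Step 2: Count runs R = 8.
Step 3: Under H0 (random ordering), E[R] = 2*n_A*n_B/(n_A+n_B) + 1 = 2*8*8/16 + 1 = 9.0000.
        Var[R] = 2*n_A*n_B*(2*n_A*n_B - n_A - n_B) / ((n_A+n_B)^2 * (n_A+n_B-1)) = 14336/3840 = 3.7333.
        SD[R] = 1.9322.
Step 4: Continuity-corrected z = (R + 0.5 - E[R]) / SD[R] = (8 + 0.5 - 9.0000) / 1.9322 = -0.2588.
Step 5: Two-sided p-value via normal approximation = 2*(1 - Phi(|z|)) = 0.795809.
Step 6: alpha = 0.05. fail to reject H0.

R = 8, z = -0.2588, p = 0.795809, fail to reject H0.


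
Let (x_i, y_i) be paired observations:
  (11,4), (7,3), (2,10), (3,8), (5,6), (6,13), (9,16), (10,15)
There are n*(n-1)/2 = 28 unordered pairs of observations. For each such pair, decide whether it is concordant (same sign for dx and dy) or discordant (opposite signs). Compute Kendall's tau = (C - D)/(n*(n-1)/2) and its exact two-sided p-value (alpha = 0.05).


Step 1: Enumerate the 28 unordered pairs (i,j) with i<j and classify each by sign(x_j-x_i) * sign(y_j-y_i).
  (1,2):dx=-4,dy=-1->C; (1,3):dx=-9,dy=+6->D; (1,4):dx=-8,dy=+4->D; (1,5):dx=-6,dy=+2->D
  (1,6):dx=-5,dy=+9->D; (1,7):dx=-2,dy=+12->D; (1,8):dx=-1,dy=+11->D; (2,3):dx=-5,dy=+7->D
  (2,4):dx=-4,dy=+5->D; (2,5):dx=-2,dy=+3->D; (2,6):dx=-1,dy=+10->D; (2,7):dx=+2,dy=+13->C
  (2,8):dx=+3,dy=+12->C; (3,4):dx=+1,dy=-2->D; (3,5):dx=+3,dy=-4->D; (3,6):dx=+4,dy=+3->C
  (3,7):dx=+7,dy=+6->C; (3,8):dx=+8,dy=+5->C; (4,5):dx=+2,dy=-2->D; (4,6):dx=+3,dy=+5->C
  (4,7):dx=+6,dy=+8->C; (4,8):dx=+7,dy=+7->C; (5,6):dx=+1,dy=+7->C; (5,7):dx=+4,dy=+10->C
  (5,8):dx=+5,dy=+9->C; (6,7):dx=+3,dy=+3->C; (6,8):dx=+4,dy=+2->C; (7,8):dx=+1,dy=-1->D
Step 2: C = 14, D = 14, total pairs = 28.
Step 3: tau = (C - D)/(n(n-1)/2) = (14 - 14)/28 = 0.000000.
Step 4: Exact two-sided p-value (enumerate n! = 40320 permutations of y under H0): p = 1.000000.
Step 5: alpha = 0.05. fail to reject H0.

tau_b = 0.0000 (C=14, D=14), p = 1.000000, fail to reject H0.


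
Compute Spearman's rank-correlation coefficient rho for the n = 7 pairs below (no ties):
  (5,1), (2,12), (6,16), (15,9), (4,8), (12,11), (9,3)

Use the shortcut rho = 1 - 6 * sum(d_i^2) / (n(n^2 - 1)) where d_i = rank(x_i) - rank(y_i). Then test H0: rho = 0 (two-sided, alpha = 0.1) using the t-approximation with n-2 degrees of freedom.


Step 1: Rank x and y separately (midranks; no ties here).
rank(x): 5->3, 2->1, 6->4, 15->7, 4->2, 12->6, 9->5
rank(y): 1->1, 12->6, 16->7, 9->4, 8->3, 11->5, 3->2
Step 2: d_i = R_x(i) - R_y(i); compute d_i^2.
  (3-1)^2=4, (1-6)^2=25, (4-7)^2=9, (7-4)^2=9, (2-3)^2=1, (6-5)^2=1, (5-2)^2=9
sum(d^2) = 58.
Step 3: rho = 1 - 6*58 / (7*(7^2 - 1)) = 1 - 348/336 = -0.035714.
Step 4: Under H0, t = rho * sqrt((n-2)/(1-rho^2)) = -0.0799 ~ t(5).
Step 5: Two-sided p-value from the t-distribution with 5 df = 0.939408.
Step 6: alpha = 0.1. fail to reject H0.

rho = -0.0357, p = 0.939408, fail to reject H0 at alpha = 0.1.


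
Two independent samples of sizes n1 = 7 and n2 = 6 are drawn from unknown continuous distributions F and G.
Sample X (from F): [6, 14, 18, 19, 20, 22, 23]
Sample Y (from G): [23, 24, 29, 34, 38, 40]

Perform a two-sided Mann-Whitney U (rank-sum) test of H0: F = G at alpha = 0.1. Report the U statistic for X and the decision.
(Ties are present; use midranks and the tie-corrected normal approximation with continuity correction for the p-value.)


Step 1: Combine and sort all 13 observations; assign midranks.
sorted (value, group): (6,X), (14,X), (18,X), (19,X), (20,X), (22,X), (23,X), (23,Y), (24,Y), (29,Y), (34,Y), (38,Y), (40,Y)
ranks: 6->1, 14->2, 18->3, 19->4, 20->5, 22->6, 23->7.5, 23->7.5, 24->9, 29->10, 34->11, 38->12, 40->13
Step 2: Rank sum for X: R1 = 1 + 2 + 3 + 4 + 5 + 6 + 7.5 = 28.5.
Step 3: U_X = R1 - n1(n1+1)/2 = 28.5 - 7*8/2 = 28.5 - 28 = 0.5.
       U_Y = n1*n2 - U_X = 42 - 0.5 = 41.5.
Step 4: Ties are present, so use the tie-corrected normal approximation (with continuity correction) for the p-value.
Step 5: p-value = 0.004222; compare to alpha = 0.1. reject H0.

U_X = 0.5, p = 0.004222, reject H0 at alpha = 0.1.


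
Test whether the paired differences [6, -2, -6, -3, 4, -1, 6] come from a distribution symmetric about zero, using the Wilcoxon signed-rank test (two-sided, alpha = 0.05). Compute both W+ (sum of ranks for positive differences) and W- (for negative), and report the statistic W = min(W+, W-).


Step 1: Drop any zero differences (none here) and take |d_i|.
|d| = [6, 2, 6, 3, 4, 1, 6]
Step 2: Midrank |d_i| (ties get averaged ranks).
ranks: |6|->6, |2|->2, |6|->6, |3|->3, |4|->4, |1|->1, |6|->6
Step 3: Attach original signs; sum ranks with positive sign and with negative sign.
W+ = 6 + 4 + 6 = 16
W- = 2 + 6 + 3 + 1 = 12
(Check: W+ + W- = 28 should equal n(n+1)/2 = 28.)
Step 4: Test statistic W = min(W+, W-) = 12.
Step 5: Ties in |d|, so use the tie-corrected normal approximation.
        E[W] = n(n+1)/4 = 7*8/4 = 14.
        Tie groups: |d|=6 (t=3); sum(t^3 - t) = 24.
        Var[W] = n(n+1)(2n+1)/24 - sum(t^3-t)/48 = 840/24 - 24/48 = 34.5.
        z = (W - E[W]) / sqrt(Var[W]) = (12 - 14) / 5.8737 = -0.3405.
        Two-sided p = 2*Phi(z) = 0.733478.
Step 6: alpha = 0.05. fail to reject H0.

W+ = 16, W- = 12, W = min = 12, p = 0.733478, fail to reject H0.


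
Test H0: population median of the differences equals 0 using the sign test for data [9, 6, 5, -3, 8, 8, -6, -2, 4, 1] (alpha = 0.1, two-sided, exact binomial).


Step 1: Discard zero differences. Original n = 10; n_eff = number of nonzero differences = 10.
Nonzero differences (with sign): +9, +6, +5, -3, +8, +8, -6, -2, +4, +1
Step 2: Count signs: positive = 7, negative = 3.
Step 3: Under H0: P(positive) = 0.5, so the number of positives S ~ Bin(10, 0.5).
Step 4: Two-sided exact p-value = sum of Bin(10,0.5) probabilities at or below the observed probability = 0.343750.
Step 5: alpha = 0.1. fail to reject H0.

n_eff = 10, pos = 7, neg = 3, p = 0.343750, fail to reject H0.


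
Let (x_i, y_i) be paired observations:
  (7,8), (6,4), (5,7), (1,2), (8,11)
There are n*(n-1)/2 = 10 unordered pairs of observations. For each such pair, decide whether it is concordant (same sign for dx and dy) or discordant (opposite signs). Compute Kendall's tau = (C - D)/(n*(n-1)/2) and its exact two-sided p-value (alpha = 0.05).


Step 1: Enumerate the 10 unordered pairs (i,j) with i<j and classify each by sign(x_j-x_i) * sign(y_j-y_i).
  (1,2):dx=-1,dy=-4->C; (1,3):dx=-2,dy=-1->C; (1,4):dx=-6,dy=-6->C; (1,5):dx=+1,dy=+3->C
  (2,3):dx=-1,dy=+3->D; (2,4):dx=-5,dy=-2->C; (2,5):dx=+2,dy=+7->C; (3,4):dx=-4,dy=-5->C
  (3,5):dx=+3,dy=+4->C; (4,5):dx=+7,dy=+9->C
Step 2: C = 9, D = 1, total pairs = 10.
Step 3: tau = (C - D)/(n(n-1)/2) = (9 - 1)/10 = 0.800000.
Step 4: Exact two-sided p-value (enumerate n! = 120 permutations of y under H0): p = 0.083333.
Step 5: alpha = 0.05. fail to reject H0.

tau_b = 0.8000 (C=9, D=1), p = 0.083333, fail to reject H0.


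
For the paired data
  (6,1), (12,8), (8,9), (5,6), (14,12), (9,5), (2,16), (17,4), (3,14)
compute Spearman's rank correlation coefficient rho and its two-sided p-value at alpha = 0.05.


Step 1: Rank x and y separately (midranks; no ties here).
rank(x): 6->4, 12->7, 8->5, 5->3, 14->8, 9->6, 2->1, 17->9, 3->2
rank(y): 1->1, 8->5, 9->6, 6->4, 12->7, 5->3, 16->9, 4->2, 14->8
Step 2: d_i = R_x(i) - R_y(i); compute d_i^2.
  (4-1)^2=9, (7-5)^2=4, (5-6)^2=1, (3-4)^2=1, (8-7)^2=1, (6-3)^2=9, (1-9)^2=64, (9-2)^2=49, (2-8)^2=36
sum(d^2) = 174.
Step 3: rho = 1 - 6*174 / (9*(9^2 - 1)) = 1 - 1044/720 = -0.450000.
Step 4: Under H0, t = rho * sqrt((n-2)/(1-rho^2)) = -1.3332 ~ t(7).
Step 5: Two-sided p-value from the t-distribution with 7 df = 0.224216.
Step 6: alpha = 0.05. fail to reject H0.

rho = -0.4500, p = 0.224216, fail to reject H0 at alpha = 0.05.


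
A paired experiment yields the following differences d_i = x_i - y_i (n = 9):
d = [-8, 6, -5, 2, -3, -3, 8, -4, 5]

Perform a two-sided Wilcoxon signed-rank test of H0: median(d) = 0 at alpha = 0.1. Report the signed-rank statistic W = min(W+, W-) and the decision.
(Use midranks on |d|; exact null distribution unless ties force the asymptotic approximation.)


Step 1: Drop any zero differences (none here) and take |d_i|.
|d| = [8, 6, 5, 2, 3, 3, 8, 4, 5]
Step 2: Midrank |d_i| (ties get averaged ranks).
ranks: |8|->8.5, |6|->7, |5|->5.5, |2|->1, |3|->2.5, |3|->2.5, |8|->8.5, |4|->4, |5|->5.5
Step 3: Attach original signs; sum ranks with positive sign and with negative sign.
W+ = 7 + 1 + 8.5 + 5.5 = 22
W- = 8.5 + 5.5 + 2.5 + 2.5 + 4 = 23
(Check: W+ + W- = 45 should equal n(n+1)/2 = 45.)
Step 4: Test statistic W = min(W+, W-) = 22.
Step 5: Ties in |d|, so use the tie-corrected normal approximation.
        E[W] = n(n+1)/4 = 9*10/4 = 22.5.
        Tie groups: |d|=3 (t=2), |d|=5 (t=2), |d|=8 (t=2); sum(t^3 - t) = 18.
        Var[W] = n(n+1)(2n+1)/24 - sum(t^3-t)/48 = 1710/24 - 18/48 = 70.875.
        z = (W - E[W]) / sqrt(Var[W]) = (22 - 22.5) / 8.4187 = -0.0594.
        Two-sided p = 2*Phi(z) = 0.952640.
Step 6: alpha = 0.1. fail to reject H0.

W+ = 22, W- = 23, W = min = 22, p = 0.952640, fail to reject H0.


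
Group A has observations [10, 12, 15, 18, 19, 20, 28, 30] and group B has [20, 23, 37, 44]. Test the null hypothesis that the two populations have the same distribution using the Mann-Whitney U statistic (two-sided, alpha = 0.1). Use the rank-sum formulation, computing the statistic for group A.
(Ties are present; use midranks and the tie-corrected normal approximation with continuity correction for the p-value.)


Step 1: Combine and sort all 12 observations; assign midranks.
sorted (value, group): (10,X), (12,X), (15,X), (18,X), (19,X), (20,X), (20,Y), (23,Y), (28,X), (30,X), (37,Y), (44,Y)
ranks: 10->1, 12->2, 15->3, 18->4, 19->5, 20->6.5, 20->6.5, 23->8, 28->9, 30->10, 37->11, 44->12
Step 2: Rank sum for X: R1 = 1 + 2 + 3 + 4 + 5 + 6.5 + 9 + 10 = 40.5.
Step 3: U_X = R1 - n1(n1+1)/2 = 40.5 - 8*9/2 = 40.5 - 36 = 4.5.
       U_Y = n1*n2 - U_X = 32 - 4.5 = 27.5.
Step 4: Ties are present, so use the tie-corrected normal approximation (with continuity correction) for the p-value.
Step 5: p-value = 0.061271; compare to alpha = 0.1. reject H0.

U_X = 4.5, p = 0.061271, reject H0 at alpha = 0.1.


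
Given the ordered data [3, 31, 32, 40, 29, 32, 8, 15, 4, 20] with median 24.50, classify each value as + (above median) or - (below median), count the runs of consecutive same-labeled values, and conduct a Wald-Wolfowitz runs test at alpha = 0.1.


Step 1: Compute median = 24.50; label A = above, B = below.
Labels in order: BAAAAABBBB  (n_A = 5, n_B = 5)
Step 2: Count runs R = 3.
Step 3: Under H0 (random ordering), E[R] = 2*n_A*n_B/(n_A+n_B) + 1 = 2*5*5/10 + 1 = 6.0000.
        Var[R] = 2*n_A*n_B*(2*n_A*n_B - n_A - n_B) / ((n_A+n_B)^2 * (n_A+n_B-1)) = 2000/900 = 2.2222.
        SD[R] = 1.4907.
Step 4: Continuity-corrected z = (R + 0.5 - E[R]) / SD[R] = (3 + 0.5 - 6.0000) / 1.4907 = -1.6771.
Step 5: Two-sided p-value via normal approximation = 2*(1 - Phi(|z|)) = 0.093533.
Step 6: alpha = 0.1. reject H0.

R = 3, z = -1.6771, p = 0.093533, reject H0.


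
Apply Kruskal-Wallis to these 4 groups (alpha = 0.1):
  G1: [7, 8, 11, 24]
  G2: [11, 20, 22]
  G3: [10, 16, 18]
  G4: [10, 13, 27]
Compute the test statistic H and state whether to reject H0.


Step 1: Combine all N = 13 observations and assign midranks.
sorted (value, group, rank): (7,G1,1), (8,G1,2), (10,G3,3.5), (10,G4,3.5), (11,G1,5.5), (11,G2,5.5), (13,G4,7), (16,G3,8), (18,G3,9), (20,G2,10), (22,G2,11), (24,G1,12), (27,G4,13)
Step 2: Sum ranks within each group.
R_1 = 20.5 (n_1 = 4)
R_2 = 26.5 (n_2 = 3)
R_3 = 20.5 (n_3 = 3)
R_4 = 23.5 (n_4 = 3)
Step 3: H = 12/(N(N+1)) * sum(R_i^2/n_i) - 3(N+1)
     = 12/(13*14) * (20.5^2/4 + 26.5^2/3 + 20.5^2/3 + 23.5^2/3) - 3*14
     = 0.065934 * 663.312 - 42
     = 1.734890.
Step 4: Ties present; correction factor C = 1 - 12/(13^3 - 13) = 0.994505. Corrected H = 1.734890 / 0.994505 = 1.744475.
Step 5: Under H0, H ~ chi^2(3); p-value = 0.627092.
Step 6: alpha = 0.1. fail to reject H0.

H = 1.7445, df = 3, p = 0.627092, fail to reject H0.


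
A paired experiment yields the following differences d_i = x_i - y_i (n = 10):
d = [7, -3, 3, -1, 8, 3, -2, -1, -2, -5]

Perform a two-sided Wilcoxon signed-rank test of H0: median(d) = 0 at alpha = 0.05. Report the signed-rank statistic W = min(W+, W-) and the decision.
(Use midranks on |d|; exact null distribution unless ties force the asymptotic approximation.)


Step 1: Drop any zero differences (none here) and take |d_i|.
|d| = [7, 3, 3, 1, 8, 3, 2, 1, 2, 5]
Step 2: Midrank |d_i| (ties get averaged ranks).
ranks: |7|->9, |3|->6, |3|->6, |1|->1.5, |8|->10, |3|->6, |2|->3.5, |1|->1.5, |2|->3.5, |5|->8
Step 3: Attach original signs; sum ranks with positive sign and with negative sign.
W+ = 9 + 6 + 10 + 6 = 31
W- = 6 + 1.5 + 3.5 + 1.5 + 3.5 + 8 = 24
(Check: W+ + W- = 55 should equal n(n+1)/2 = 55.)
Step 4: Test statistic W = min(W+, W-) = 24.
Step 5: Ties in |d|, so use the tie-corrected normal approximation.
        E[W] = n(n+1)/4 = 10*11/4 = 27.5.
        Tie groups: |d|=1 (t=2), |d|=2 (t=2), |d|=3 (t=3); sum(t^3 - t) = 36.
        Var[W] = n(n+1)(2n+1)/24 - sum(t^3-t)/48 = 2310/24 - 36/48 = 95.5.
        z = (W - E[W]) / sqrt(Var[W]) = (24 - 27.5) / 9.7724 = -0.3582.
        Two-sided p = 2*Phi(z) = 0.720230.
Step 6: alpha = 0.05. fail to reject H0.

W+ = 31, W- = 24, W = min = 24, p = 0.720230, fail to reject H0.


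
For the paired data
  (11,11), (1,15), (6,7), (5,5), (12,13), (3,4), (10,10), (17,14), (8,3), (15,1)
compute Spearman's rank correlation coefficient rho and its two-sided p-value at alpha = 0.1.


Step 1: Rank x and y separately (midranks; no ties here).
rank(x): 11->7, 1->1, 6->4, 5->3, 12->8, 3->2, 10->6, 17->10, 8->5, 15->9
rank(y): 11->7, 15->10, 7->5, 5->4, 13->8, 4->3, 10->6, 14->9, 3->2, 1->1
Step 2: d_i = R_x(i) - R_y(i); compute d_i^2.
  (7-7)^2=0, (1-10)^2=81, (4-5)^2=1, (3-4)^2=1, (8-8)^2=0, (2-3)^2=1, (6-6)^2=0, (10-9)^2=1, (5-2)^2=9, (9-1)^2=64
sum(d^2) = 158.
Step 3: rho = 1 - 6*158 / (10*(10^2 - 1)) = 1 - 948/990 = 0.042424.
Step 4: Under H0, t = rho * sqrt((n-2)/(1-rho^2)) = 0.1201 ~ t(8).
Step 5: Two-sided p-value from the t-distribution with 8 df = 0.907364.
Step 6: alpha = 0.1. fail to reject H0.

rho = 0.0424, p = 0.907364, fail to reject H0 at alpha = 0.1.


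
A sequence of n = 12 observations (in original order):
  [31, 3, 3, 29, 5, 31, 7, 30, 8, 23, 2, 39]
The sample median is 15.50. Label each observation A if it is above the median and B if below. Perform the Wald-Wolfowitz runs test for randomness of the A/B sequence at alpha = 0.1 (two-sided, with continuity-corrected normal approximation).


Step 1: Compute median = 15.50; label A = above, B = below.
Labels in order: ABBABABABABA  (n_A = 6, n_B = 6)
Step 2: Count runs R = 11.
Step 3: Under H0 (random ordering), E[R] = 2*n_A*n_B/(n_A+n_B) + 1 = 2*6*6/12 + 1 = 7.0000.
        Var[R] = 2*n_A*n_B*(2*n_A*n_B - n_A - n_B) / ((n_A+n_B)^2 * (n_A+n_B-1)) = 4320/1584 = 2.7273.
        SD[R] = 1.6514.
Step 4: Continuity-corrected z = (R - 0.5 - E[R]) / SD[R] = (11 - 0.5 - 7.0000) / 1.6514 = 2.1194.
Step 5: Two-sided p-value via normal approximation = 2*(1 - Phi(|z|)) = 0.034060.
Step 6: alpha = 0.1. reject H0.

R = 11, z = 2.1194, p = 0.034060, reject H0.


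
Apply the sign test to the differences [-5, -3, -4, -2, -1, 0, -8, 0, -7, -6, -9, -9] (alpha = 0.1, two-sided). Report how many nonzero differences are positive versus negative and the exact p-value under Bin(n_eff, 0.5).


Step 1: Discard zero differences. Original n = 12; n_eff = number of nonzero differences = 10.
Nonzero differences (with sign): -5, -3, -4, -2, -1, -8, -7, -6, -9, -9
Step 2: Count signs: positive = 0, negative = 10.
Step 3: Under H0: P(positive) = 0.5, so the number of positives S ~ Bin(10, 0.5).
Step 4: Two-sided exact p-value = sum of Bin(10,0.5) probabilities at or below the observed probability = 0.001953.
Step 5: alpha = 0.1. reject H0.

n_eff = 10, pos = 0, neg = 10, p = 0.001953, reject H0.


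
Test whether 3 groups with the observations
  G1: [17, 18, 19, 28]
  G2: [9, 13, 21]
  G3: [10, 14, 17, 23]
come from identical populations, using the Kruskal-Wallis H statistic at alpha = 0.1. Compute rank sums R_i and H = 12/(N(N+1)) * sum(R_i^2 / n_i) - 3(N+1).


Step 1: Combine all N = 11 observations and assign midranks.
sorted (value, group, rank): (9,G2,1), (10,G3,2), (13,G2,3), (14,G3,4), (17,G1,5.5), (17,G3,5.5), (18,G1,7), (19,G1,8), (21,G2,9), (23,G3,10), (28,G1,11)
Step 2: Sum ranks within each group.
R_1 = 31.5 (n_1 = 4)
R_2 = 13 (n_2 = 3)
R_3 = 21.5 (n_3 = 4)
Step 3: H = 12/(N(N+1)) * sum(R_i^2/n_i) - 3(N+1)
     = 12/(11*12) * (31.5^2/4 + 13^2/3 + 21.5^2/4) - 3*12
     = 0.090909 * 419.958 - 36
     = 2.178030.
Step 4: Ties present; correction factor C = 1 - 6/(11^3 - 11) = 0.995455. Corrected H = 2.178030 / 0.995455 = 2.187976.
Step 5: Under H0, H ~ chi^2(2); p-value = 0.334878.
Step 6: alpha = 0.1. fail to reject H0.

H = 2.1880, df = 2, p = 0.334878, fail to reject H0.


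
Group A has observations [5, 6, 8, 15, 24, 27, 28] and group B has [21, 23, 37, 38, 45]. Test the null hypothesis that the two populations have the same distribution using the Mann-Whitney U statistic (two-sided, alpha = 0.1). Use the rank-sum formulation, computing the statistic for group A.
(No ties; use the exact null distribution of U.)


Step 1: Combine and sort all 12 observations; assign midranks.
sorted (value, group): (5,X), (6,X), (8,X), (15,X), (21,Y), (23,Y), (24,X), (27,X), (28,X), (37,Y), (38,Y), (45,Y)
ranks: 5->1, 6->2, 8->3, 15->4, 21->5, 23->6, 24->7, 27->8, 28->9, 37->10, 38->11, 45->12
Step 2: Rank sum for X: R1 = 1 + 2 + 3 + 4 + 7 + 8 + 9 = 34.
Step 3: U_X = R1 - n1(n1+1)/2 = 34 - 7*8/2 = 34 - 28 = 6.
       U_Y = n1*n2 - U_X = 35 - 6 = 29.
Step 4: No ties, so the exact null distribution of U (based on enumerating the C(12,7) = 792 equally likely rank assignments) gives the two-sided p-value.
Step 5: p-value = 0.073232; compare to alpha = 0.1. reject H0.

U_X = 6, p = 0.073232, reject H0 at alpha = 0.1.


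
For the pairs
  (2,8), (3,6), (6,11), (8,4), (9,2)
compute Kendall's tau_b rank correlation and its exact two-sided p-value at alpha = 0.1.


Step 1: Enumerate the 10 unordered pairs (i,j) with i<j and classify each by sign(x_j-x_i) * sign(y_j-y_i).
  (1,2):dx=+1,dy=-2->D; (1,3):dx=+4,dy=+3->C; (1,4):dx=+6,dy=-4->D; (1,5):dx=+7,dy=-6->D
  (2,3):dx=+3,dy=+5->C; (2,4):dx=+5,dy=-2->D; (2,5):dx=+6,dy=-4->D; (3,4):dx=+2,dy=-7->D
  (3,5):dx=+3,dy=-9->D; (4,5):dx=+1,dy=-2->D
Step 2: C = 2, D = 8, total pairs = 10.
Step 3: tau = (C - D)/(n(n-1)/2) = (2 - 8)/10 = -0.600000.
Step 4: Exact two-sided p-value (enumerate n! = 120 permutations of y under H0): p = 0.233333.
Step 5: alpha = 0.1. fail to reject H0.

tau_b = -0.6000 (C=2, D=8), p = 0.233333, fail to reject H0.


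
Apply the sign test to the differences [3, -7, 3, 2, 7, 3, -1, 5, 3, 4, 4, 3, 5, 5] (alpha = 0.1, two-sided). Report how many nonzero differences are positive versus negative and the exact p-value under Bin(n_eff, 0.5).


Step 1: Discard zero differences. Original n = 14; n_eff = number of nonzero differences = 14.
Nonzero differences (with sign): +3, -7, +3, +2, +7, +3, -1, +5, +3, +4, +4, +3, +5, +5
Step 2: Count signs: positive = 12, negative = 2.
Step 3: Under H0: P(positive) = 0.5, so the number of positives S ~ Bin(14, 0.5).
Step 4: Two-sided exact p-value = sum of Bin(14,0.5) probabilities at or below the observed probability = 0.012939.
Step 5: alpha = 0.1. reject H0.

n_eff = 14, pos = 12, neg = 2, p = 0.012939, reject H0.


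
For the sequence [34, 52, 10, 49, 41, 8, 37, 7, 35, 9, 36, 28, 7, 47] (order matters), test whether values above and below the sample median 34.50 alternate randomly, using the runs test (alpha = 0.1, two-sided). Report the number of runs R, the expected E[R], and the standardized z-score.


Step 1: Compute median = 34.50; label A = above, B = below.
Labels in order: BABAABABABABBA  (n_A = 7, n_B = 7)
Step 2: Count runs R = 12.
Step 3: Under H0 (random ordering), E[R] = 2*n_A*n_B/(n_A+n_B) + 1 = 2*7*7/14 + 1 = 8.0000.
        Var[R] = 2*n_A*n_B*(2*n_A*n_B - n_A - n_B) / ((n_A+n_B)^2 * (n_A+n_B-1)) = 8232/2548 = 3.2308.
        SD[R] = 1.7974.
Step 4: Continuity-corrected z = (R - 0.5 - E[R]) / SD[R] = (12 - 0.5 - 8.0000) / 1.7974 = 1.9472.
Step 5: Two-sided p-value via normal approximation = 2*(1 - Phi(|z|)) = 0.051508.
Step 6: alpha = 0.1. reject H0.

R = 12, z = 1.9472, p = 0.051508, reject H0.


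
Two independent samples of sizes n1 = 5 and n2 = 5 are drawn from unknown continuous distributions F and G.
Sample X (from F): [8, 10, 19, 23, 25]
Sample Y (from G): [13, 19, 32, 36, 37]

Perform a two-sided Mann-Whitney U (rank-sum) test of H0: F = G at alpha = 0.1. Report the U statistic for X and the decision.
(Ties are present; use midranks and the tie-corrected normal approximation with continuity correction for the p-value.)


Step 1: Combine and sort all 10 observations; assign midranks.
sorted (value, group): (8,X), (10,X), (13,Y), (19,X), (19,Y), (23,X), (25,X), (32,Y), (36,Y), (37,Y)
ranks: 8->1, 10->2, 13->3, 19->4.5, 19->4.5, 23->6, 25->7, 32->8, 36->9, 37->10
Step 2: Rank sum for X: R1 = 1 + 2 + 4.5 + 6 + 7 = 20.5.
Step 3: U_X = R1 - n1(n1+1)/2 = 20.5 - 5*6/2 = 20.5 - 15 = 5.5.
       U_Y = n1*n2 - U_X = 25 - 5.5 = 19.5.
Step 4: Ties are present, so use the tie-corrected normal approximation (with continuity correction) for the p-value.
Step 5: p-value = 0.173217; compare to alpha = 0.1. fail to reject H0.

U_X = 5.5, p = 0.173217, fail to reject H0 at alpha = 0.1.


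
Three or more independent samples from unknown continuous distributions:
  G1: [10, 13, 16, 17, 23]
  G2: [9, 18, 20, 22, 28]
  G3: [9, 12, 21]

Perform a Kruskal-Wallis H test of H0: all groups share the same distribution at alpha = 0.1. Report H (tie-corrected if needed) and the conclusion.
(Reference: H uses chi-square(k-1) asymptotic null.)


Step 1: Combine all N = 13 observations and assign midranks.
sorted (value, group, rank): (9,G2,1.5), (9,G3,1.5), (10,G1,3), (12,G3,4), (13,G1,5), (16,G1,6), (17,G1,7), (18,G2,8), (20,G2,9), (21,G3,10), (22,G2,11), (23,G1,12), (28,G2,13)
Step 2: Sum ranks within each group.
R_1 = 33 (n_1 = 5)
R_2 = 42.5 (n_2 = 5)
R_3 = 15.5 (n_3 = 3)
Step 3: H = 12/(N(N+1)) * sum(R_i^2/n_i) - 3(N+1)
     = 12/(13*14) * (33^2/5 + 42.5^2/5 + 15.5^2/3) - 3*14
     = 0.065934 * 659.133 - 42
     = 1.459341.
Step 4: Ties present; correction factor C = 1 - 6/(13^3 - 13) = 0.997253. Corrected H = 1.459341 / 0.997253 = 1.463361.
Step 5: Under H0, H ~ chi^2(2); p-value = 0.481100.
Step 6: alpha = 0.1. fail to reject H0.

H = 1.4634, df = 2, p = 0.481100, fail to reject H0.


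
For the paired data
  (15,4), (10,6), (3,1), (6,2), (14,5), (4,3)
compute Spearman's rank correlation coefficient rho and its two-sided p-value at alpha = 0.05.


Step 1: Rank x and y separately (midranks; no ties here).
rank(x): 15->6, 10->4, 3->1, 6->3, 14->5, 4->2
rank(y): 4->4, 6->6, 1->1, 2->2, 5->5, 3->3
Step 2: d_i = R_x(i) - R_y(i); compute d_i^2.
  (6-4)^2=4, (4-6)^2=4, (1-1)^2=0, (3-2)^2=1, (5-5)^2=0, (2-3)^2=1
sum(d^2) = 10.
Step 3: rho = 1 - 6*10 / (6*(6^2 - 1)) = 1 - 60/210 = 0.714286.
Step 4: Under H0, t = rho * sqrt((n-2)/(1-rho^2)) = 2.0412 ~ t(4).
Step 5: Two-sided p-value from the t-distribution with 4 df = 0.110787.
Step 6: alpha = 0.05. fail to reject H0.

rho = 0.7143, p = 0.110787, fail to reject H0 at alpha = 0.05.


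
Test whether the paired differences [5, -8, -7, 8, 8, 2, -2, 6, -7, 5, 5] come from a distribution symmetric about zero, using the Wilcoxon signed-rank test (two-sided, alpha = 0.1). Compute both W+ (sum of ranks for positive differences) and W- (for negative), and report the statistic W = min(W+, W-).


Step 1: Drop any zero differences (none here) and take |d_i|.
|d| = [5, 8, 7, 8, 8, 2, 2, 6, 7, 5, 5]
Step 2: Midrank |d_i| (ties get averaged ranks).
ranks: |5|->4, |8|->10, |7|->7.5, |8|->10, |8|->10, |2|->1.5, |2|->1.5, |6|->6, |7|->7.5, |5|->4, |5|->4
Step 3: Attach original signs; sum ranks with positive sign and with negative sign.
W+ = 4 + 10 + 10 + 1.5 + 6 + 4 + 4 = 39.5
W- = 10 + 7.5 + 1.5 + 7.5 = 26.5
(Check: W+ + W- = 66 should equal n(n+1)/2 = 66.)
Step 4: Test statistic W = min(W+, W-) = 26.5.
Step 5: Ties in |d|, so use the tie-corrected normal approximation.
        E[W] = n(n+1)/4 = 11*12/4 = 33.
        Tie groups: |d|=2 (t=2), |d|=5 (t=3), |d|=7 (t=2), |d|=8 (t=3); sum(t^3 - t) = 60.
        Var[W] = n(n+1)(2n+1)/24 - sum(t^3-t)/48 = 3036/24 - 60/48 = 125.25.
        z = (W - E[W]) / sqrt(Var[W]) = (26.5 - 33) / 11.1915 = -0.5808.
        Two-sided p = 2*Phi(z) = 0.561377.
Step 6: alpha = 0.1. fail to reject H0.

W+ = 39.5, W- = 26.5, W = min = 26.5, p = 0.561377, fail to reject H0.


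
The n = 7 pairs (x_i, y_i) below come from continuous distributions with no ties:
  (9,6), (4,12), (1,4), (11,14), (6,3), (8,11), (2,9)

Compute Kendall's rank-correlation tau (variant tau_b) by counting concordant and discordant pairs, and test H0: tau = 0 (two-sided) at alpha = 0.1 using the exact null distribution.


Step 1: Enumerate the 21 unordered pairs (i,j) with i<j and classify each by sign(x_j-x_i) * sign(y_j-y_i).
  (1,2):dx=-5,dy=+6->D; (1,3):dx=-8,dy=-2->C; (1,4):dx=+2,dy=+8->C; (1,5):dx=-3,dy=-3->C
  (1,6):dx=-1,dy=+5->D; (1,7):dx=-7,dy=+3->D; (2,3):dx=-3,dy=-8->C; (2,4):dx=+7,dy=+2->C
  (2,5):dx=+2,dy=-9->D; (2,6):dx=+4,dy=-1->D; (2,7):dx=-2,dy=-3->C; (3,4):dx=+10,dy=+10->C
  (3,5):dx=+5,dy=-1->D; (3,6):dx=+7,dy=+7->C; (3,7):dx=+1,dy=+5->C; (4,5):dx=-5,dy=-11->C
  (4,6):dx=-3,dy=-3->C; (4,7):dx=-9,dy=-5->C; (5,6):dx=+2,dy=+8->C; (5,7):dx=-4,dy=+6->D
  (6,7):dx=-6,dy=-2->C
Step 2: C = 14, D = 7, total pairs = 21.
Step 3: tau = (C - D)/(n(n-1)/2) = (14 - 7)/21 = 0.333333.
Step 4: Exact two-sided p-value (enumerate n! = 5040 permutations of y under H0): p = 0.381349.
Step 5: alpha = 0.1. fail to reject H0.

tau_b = 0.3333 (C=14, D=7), p = 0.381349, fail to reject H0.


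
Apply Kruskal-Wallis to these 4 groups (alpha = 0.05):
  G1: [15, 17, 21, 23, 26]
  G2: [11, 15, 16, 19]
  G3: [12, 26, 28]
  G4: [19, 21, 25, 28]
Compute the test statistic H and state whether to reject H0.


Step 1: Combine all N = 16 observations and assign midranks.
sorted (value, group, rank): (11,G2,1), (12,G3,2), (15,G1,3.5), (15,G2,3.5), (16,G2,5), (17,G1,6), (19,G2,7.5), (19,G4,7.5), (21,G1,9.5), (21,G4,9.5), (23,G1,11), (25,G4,12), (26,G1,13.5), (26,G3,13.5), (28,G3,15.5), (28,G4,15.5)
Step 2: Sum ranks within each group.
R_1 = 43.5 (n_1 = 5)
R_2 = 17 (n_2 = 4)
R_3 = 31 (n_3 = 3)
R_4 = 44.5 (n_4 = 4)
Step 3: H = 12/(N(N+1)) * sum(R_i^2/n_i) - 3(N+1)
     = 12/(16*17) * (43.5^2/5 + 17^2/4 + 31^2/3 + 44.5^2/4) - 3*17
     = 0.044118 * 1266.1 - 51
     = 4.857169.
Step 4: Ties present; correction factor C = 1 - 30/(16^3 - 16) = 0.992647. Corrected H = 4.857169 / 0.992647 = 4.893148.
Step 5: Under H0, H ~ chi^2(3); p-value = 0.179791.
Step 6: alpha = 0.05. fail to reject H0.

H = 4.8931, df = 3, p = 0.179791, fail to reject H0.


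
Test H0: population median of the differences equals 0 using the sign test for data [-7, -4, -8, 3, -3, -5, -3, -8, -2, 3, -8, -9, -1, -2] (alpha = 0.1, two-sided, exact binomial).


Step 1: Discard zero differences. Original n = 14; n_eff = number of nonzero differences = 14.
Nonzero differences (with sign): -7, -4, -8, +3, -3, -5, -3, -8, -2, +3, -8, -9, -1, -2
Step 2: Count signs: positive = 2, negative = 12.
Step 3: Under H0: P(positive) = 0.5, so the number of positives S ~ Bin(14, 0.5).
Step 4: Two-sided exact p-value = sum of Bin(14,0.5) probabilities at or below the observed probability = 0.012939.
Step 5: alpha = 0.1. reject H0.

n_eff = 14, pos = 2, neg = 12, p = 0.012939, reject H0.


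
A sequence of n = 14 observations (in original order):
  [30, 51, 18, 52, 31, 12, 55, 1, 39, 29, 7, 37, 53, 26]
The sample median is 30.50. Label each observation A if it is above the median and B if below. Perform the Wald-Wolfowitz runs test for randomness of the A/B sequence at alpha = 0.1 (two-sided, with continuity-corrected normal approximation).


Step 1: Compute median = 30.50; label A = above, B = below.
Labels in order: BABAABABABBAAB  (n_A = 7, n_B = 7)
Step 2: Count runs R = 11.
Step 3: Under H0 (random ordering), E[R] = 2*n_A*n_B/(n_A+n_B) + 1 = 2*7*7/14 + 1 = 8.0000.
        Var[R] = 2*n_A*n_B*(2*n_A*n_B - n_A - n_B) / ((n_A+n_B)^2 * (n_A+n_B-1)) = 8232/2548 = 3.2308.
        SD[R] = 1.7974.
Step 4: Continuity-corrected z = (R - 0.5 - E[R]) / SD[R] = (11 - 0.5 - 8.0000) / 1.7974 = 1.3909.
Step 5: Two-sided p-value via normal approximation = 2*(1 - Phi(|z|)) = 0.164264.
Step 6: alpha = 0.1. fail to reject H0.

R = 11, z = 1.3909, p = 0.164264, fail to reject H0.


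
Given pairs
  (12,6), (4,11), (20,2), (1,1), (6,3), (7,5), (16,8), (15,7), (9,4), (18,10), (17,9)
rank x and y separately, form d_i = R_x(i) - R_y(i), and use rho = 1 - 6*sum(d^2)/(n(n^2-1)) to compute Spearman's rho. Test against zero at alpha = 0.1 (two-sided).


Step 1: Rank x and y separately (midranks; no ties here).
rank(x): 12->6, 4->2, 20->11, 1->1, 6->3, 7->4, 16->8, 15->7, 9->5, 18->10, 17->9
rank(y): 6->6, 11->11, 2->2, 1->1, 3->3, 5->5, 8->8, 7->7, 4->4, 10->10, 9->9
Step 2: d_i = R_x(i) - R_y(i); compute d_i^2.
  (6-6)^2=0, (2-11)^2=81, (11-2)^2=81, (1-1)^2=0, (3-3)^2=0, (4-5)^2=1, (8-8)^2=0, (7-7)^2=0, (5-4)^2=1, (10-10)^2=0, (9-9)^2=0
sum(d^2) = 164.
Step 3: rho = 1 - 6*164 / (11*(11^2 - 1)) = 1 - 984/1320 = 0.254545.
Step 4: Under H0, t = rho * sqrt((n-2)/(1-rho^2)) = 0.7896 ~ t(9).
Step 5: Two-sided p-value from the t-distribution with 9 df = 0.450037.
Step 6: alpha = 0.1. fail to reject H0.

rho = 0.2545, p = 0.450037, fail to reject H0 at alpha = 0.1.


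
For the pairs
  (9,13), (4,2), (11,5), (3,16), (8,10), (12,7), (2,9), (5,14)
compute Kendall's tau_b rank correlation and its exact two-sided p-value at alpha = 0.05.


Step 1: Enumerate the 28 unordered pairs (i,j) with i<j and classify each by sign(x_j-x_i) * sign(y_j-y_i).
  (1,2):dx=-5,dy=-11->C; (1,3):dx=+2,dy=-8->D; (1,4):dx=-6,dy=+3->D; (1,5):dx=-1,dy=-3->C
  (1,6):dx=+3,dy=-6->D; (1,7):dx=-7,dy=-4->C; (1,8):dx=-4,dy=+1->D; (2,3):dx=+7,dy=+3->C
  (2,4):dx=-1,dy=+14->D; (2,5):dx=+4,dy=+8->C; (2,6):dx=+8,dy=+5->C; (2,7):dx=-2,dy=+7->D
  (2,8):dx=+1,dy=+12->C; (3,4):dx=-8,dy=+11->D; (3,5):dx=-3,dy=+5->D; (3,6):dx=+1,dy=+2->C
  (3,7):dx=-9,dy=+4->D; (3,8):dx=-6,dy=+9->D; (4,5):dx=+5,dy=-6->D; (4,6):dx=+9,dy=-9->D
  (4,7):dx=-1,dy=-7->C; (4,8):dx=+2,dy=-2->D; (5,6):dx=+4,dy=-3->D; (5,7):dx=-6,dy=-1->C
  (5,8):dx=-3,dy=+4->D; (6,7):dx=-10,dy=+2->D; (6,8):dx=-7,dy=+7->D; (7,8):dx=+3,dy=+5->C
Step 2: C = 11, D = 17, total pairs = 28.
Step 3: tau = (C - D)/(n(n-1)/2) = (11 - 17)/28 = -0.214286.
Step 4: Exact two-sided p-value (enumerate n! = 40320 permutations of y under H0): p = 0.548413.
Step 5: alpha = 0.05. fail to reject H0.

tau_b = -0.2143 (C=11, D=17), p = 0.548413, fail to reject H0.


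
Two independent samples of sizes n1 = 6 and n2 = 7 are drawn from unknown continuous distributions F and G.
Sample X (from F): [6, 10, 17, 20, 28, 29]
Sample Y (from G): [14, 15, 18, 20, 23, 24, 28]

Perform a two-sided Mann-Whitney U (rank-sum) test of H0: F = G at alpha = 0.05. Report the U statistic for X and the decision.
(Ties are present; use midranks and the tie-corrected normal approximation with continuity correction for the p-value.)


Step 1: Combine and sort all 13 observations; assign midranks.
sorted (value, group): (6,X), (10,X), (14,Y), (15,Y), (17,X), (18,Y), (20,X), (20,Y), (23,Y), (24,Y), (28,X), (28,Y), (29,X)
ranks: 6->1, 10->2, 14->3, 15->4, 17->5, 18->6, 20->7.5, 20->7.5, 23->9, 24->10, 28->11.5, 28->11.5, 29->13
Step 2: Rank sum for X: R1 = 1 + 2 + 5 + 7.5 + 11.5 + 13 = 40.
Step 3: U_X = R1 - n1(n1+1)/2 = 40 - 6*7/2 = 40 - 21 = 19.
       U_Y = n1*n2 - U_X = 42 - 19 = 23.
Step 4: Ties are present, so use the tie-corrected normal approximation (with continuity correction) for the p-value.
Step 5: p-value = 0.829863; compare to alpha = 0.05. fail to reject H0.

U_X = 19, p = 0.829863, fail to reject H0 at alpha = 0.05.


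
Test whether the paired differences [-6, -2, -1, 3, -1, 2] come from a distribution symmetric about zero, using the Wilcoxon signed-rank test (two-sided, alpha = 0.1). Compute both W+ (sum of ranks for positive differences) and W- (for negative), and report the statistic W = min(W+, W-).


Step 1: Drop any zero differences (none here) and take |d_i|.
|d| = [6, 2, 1, 3, 1, 2]
Step 2: Midrank |d_i| (ties get averaged ranks).
ranks: |6|->6, |2|->3.5, |1|->1.5, |3|->5, |1|->1.5, |2|->3.5
Step 3: Attach original signs; sum ranks with positive sign and with negative sign.
W+ = 5 + 3.5 = 8.5
W- = 6 + 3.5 + 1.5 + 1.5 = 12.5
(Check: W+ + W- = 21 should equal n(n+1)/2 = 21.)
Step 4: Test statistic W = min(W+, W-) = 8.5.
Step 5: Ties in |d|, so use the tie-corrected normal approximation.
        E[W] = n(n+1)/4 = 6*7/4 = 10.5.
        Tie groups: |d|=1 (t=2), |d|=2 (t=2); sum(t^3 - t) = 12.
        Var[W] = n(n+1)(2n+1)/24 - sum(t^3-t)/48 = 546/24 - 12/48 = 22.5.
        z = (W - E[W]) / sqrt(Var[W]) = (8.5 - 10.5) / 4.7434 = -0.4216.
        Two-sided p = 2*Phi(z) = 0.673290.
Step 6: alpha = 0.1. fail to reject H0.

W+ = 8.5, W- = 12.5, W = min = 8.5, p = 0.673290, fail to reject H0.


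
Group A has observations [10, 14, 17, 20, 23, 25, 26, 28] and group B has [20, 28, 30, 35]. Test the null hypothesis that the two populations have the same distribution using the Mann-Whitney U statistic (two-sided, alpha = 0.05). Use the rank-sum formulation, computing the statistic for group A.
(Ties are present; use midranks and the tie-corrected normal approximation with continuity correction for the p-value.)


Step 1: Combine and sort all 12 observations; assign midranks.
sorted (value, group): (10,X), (14,X), (17,X), (20,X), (20,Y), (23,X), (25,X), (26,X), (28,X), (28,Y), (30,Y), (35,Y)
ranks: 10->1, 14->2, 17->3, 20->4.5, 20->4.5, 23->6, 25->7, 26->8, 28->9.5, 28->9.5, 30->11, 35->12
Step 2: Rank sum for X: R1 = 1 + 2 + 3 + 4.5 + 6 + 7 + 8 + 9.5 = 41.
Step 3: U_X = R1 - n1(n1+1)/2 = 41 - 8*9/2 = 41 - 36 = 5.
       U_Y = n1*n2 - U_X = 32 - 5 = 27.
Step 4: Ties are present, so use the tie-corrected normal approximation (with continuity correction) for the p-value.
Step 5: p-value = 0.073517; compare to alpha = 0.05. fail to reject H0.

U_X = 5, p = 0.073517, fail to reject H0 at alpha = 0.05.
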